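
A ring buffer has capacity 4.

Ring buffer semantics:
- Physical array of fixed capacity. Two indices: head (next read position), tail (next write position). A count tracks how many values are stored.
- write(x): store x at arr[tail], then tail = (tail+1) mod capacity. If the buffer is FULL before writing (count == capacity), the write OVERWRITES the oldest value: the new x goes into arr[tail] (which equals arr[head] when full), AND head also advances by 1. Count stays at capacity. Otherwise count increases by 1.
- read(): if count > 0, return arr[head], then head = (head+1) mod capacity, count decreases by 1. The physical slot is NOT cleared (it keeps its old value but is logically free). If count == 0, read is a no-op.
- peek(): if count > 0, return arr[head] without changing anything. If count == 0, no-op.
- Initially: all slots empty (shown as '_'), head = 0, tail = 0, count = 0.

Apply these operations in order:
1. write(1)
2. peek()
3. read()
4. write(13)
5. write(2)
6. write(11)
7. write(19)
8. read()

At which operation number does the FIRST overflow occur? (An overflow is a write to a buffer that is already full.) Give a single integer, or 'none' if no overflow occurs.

Answer: none

Derivation:
After op 1 (write(1)): arr=[1 _ _ _] head=0 tail=1 count=1
After op 2 (peek()): arr=[1 _ _ _] head=0 tail=1 count=1
After op 3 (read()): arr=[1 _ _ _] head=1 tail=1 count=0
After op 4 (write(13)): arr=[1 13 _ _] head=1 tail=2 count=1
After op 5 (write(2)): arr=[1 13 2 _] head=1 tail=3 count=2
After op 6 (write(11)): arr=[1 13 2 11] head=1 tail=0 count=3
After op 7 (write(19)): arr=[19 13 2 11] head=1 tail=1 count=4
After op 8 (read()): arr=[19 13 2 11] head=2 tail=1 count=3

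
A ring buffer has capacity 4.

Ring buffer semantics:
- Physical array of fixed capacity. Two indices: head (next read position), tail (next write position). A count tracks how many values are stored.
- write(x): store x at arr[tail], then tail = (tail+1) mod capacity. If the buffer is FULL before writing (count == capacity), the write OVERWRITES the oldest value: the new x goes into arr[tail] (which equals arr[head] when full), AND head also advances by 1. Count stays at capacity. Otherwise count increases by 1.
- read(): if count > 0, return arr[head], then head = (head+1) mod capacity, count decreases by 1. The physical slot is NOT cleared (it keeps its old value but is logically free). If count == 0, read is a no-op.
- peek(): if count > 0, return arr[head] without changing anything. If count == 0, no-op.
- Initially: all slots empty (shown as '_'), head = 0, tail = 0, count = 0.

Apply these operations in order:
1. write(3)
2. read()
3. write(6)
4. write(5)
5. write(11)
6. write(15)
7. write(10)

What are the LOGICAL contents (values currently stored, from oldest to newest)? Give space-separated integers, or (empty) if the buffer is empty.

After op 1 (write(3)): arr=[3 _ _ _] head=0 tail=1 count=1
After op 2 (read()): arr=[3 _ _ _] head=1 tail=1 count=0
After op 3 (write(6)): arr=[3 6 _ _] head=1 tail=2 count=1
After op 4 (write(5)): arr=[3 6 5 _] head=1 tail=3 count=2
After op 5 (write(11)): arr=[3 6 5 11] head=1 tail=0 count=3
After op 6 (write(15)): arr=[15 6 5 11] head=1 tail=1 count=4
After op 7 (write(10)): arr=[15 10 5 11] head=2 tail=2 count=4

Answer: 5 11 15 10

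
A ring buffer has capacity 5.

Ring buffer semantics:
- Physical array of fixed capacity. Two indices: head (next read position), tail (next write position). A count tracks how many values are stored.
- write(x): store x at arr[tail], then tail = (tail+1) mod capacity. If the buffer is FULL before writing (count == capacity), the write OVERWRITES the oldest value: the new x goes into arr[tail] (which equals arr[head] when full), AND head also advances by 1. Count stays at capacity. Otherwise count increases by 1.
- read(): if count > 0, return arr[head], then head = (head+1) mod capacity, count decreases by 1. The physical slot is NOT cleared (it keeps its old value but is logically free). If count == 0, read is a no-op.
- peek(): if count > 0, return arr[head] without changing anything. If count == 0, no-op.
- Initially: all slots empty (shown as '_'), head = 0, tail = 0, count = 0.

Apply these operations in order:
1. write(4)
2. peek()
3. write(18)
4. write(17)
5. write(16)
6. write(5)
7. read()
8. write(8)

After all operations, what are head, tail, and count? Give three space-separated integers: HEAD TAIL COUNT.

Answer: 1 1 5

Derivation:
After op 1 (write(4)): arr=[4 _ _ _ _] head=0 tail=1 count=1
After op 2 (peek()): arr=[4 _ _ _ _] head=0 tail=1 count=1
After op 3 (write(18)): arr=[4 18 _ _ _] head=0 tail=2 count=2
After op 4 (write(17)): arr=[4 18 17 _ _] head=0 tail=3 count=3
After op 5 (write(16)): arr=[4 18 17 16 _] head=0 tail=4 count=4
After op 6 (write(5)): arr=[4 18 17 16 5] head=0 tail=0 count=5
After op 7 (read()): arr=[4 18 17 16 5] head=1 tail=0 count=4
After op 8 (write(8)): arr=[8 18 17 16 5] head=1 tail=1 count=5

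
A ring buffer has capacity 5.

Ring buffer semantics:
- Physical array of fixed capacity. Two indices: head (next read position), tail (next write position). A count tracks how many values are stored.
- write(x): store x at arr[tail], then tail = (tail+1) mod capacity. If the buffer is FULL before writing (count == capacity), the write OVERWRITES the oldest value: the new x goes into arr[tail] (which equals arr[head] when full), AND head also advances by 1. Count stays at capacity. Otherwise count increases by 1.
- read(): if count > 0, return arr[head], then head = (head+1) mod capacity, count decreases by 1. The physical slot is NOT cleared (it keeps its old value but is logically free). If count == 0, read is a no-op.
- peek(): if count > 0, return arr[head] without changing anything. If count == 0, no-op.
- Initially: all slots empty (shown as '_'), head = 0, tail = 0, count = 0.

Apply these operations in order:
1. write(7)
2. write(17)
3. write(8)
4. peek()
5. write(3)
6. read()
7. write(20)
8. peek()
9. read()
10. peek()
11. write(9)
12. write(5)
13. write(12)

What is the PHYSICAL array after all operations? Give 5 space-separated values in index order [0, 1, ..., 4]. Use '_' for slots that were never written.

Answer: 9 5 12 3 20

Derivation:
After op 1 (write(7)): arr=[7 _ _ _ _] head=0 tail=1 count=1
After op 2 (write(17)): arr=[7 17 _ _ _] head=0 tail=2 count=2
After op 3 (write(8)): arr=[7 17 8 _ _] head=0 tail=3 count=3
After op 4 (peek()): arr=[7 17 8 _ _] head=0 tail=3 count=3
After op 5 (write(3)): arr=[7 17 8 3 _] head=0 tail=4 count=4
After op 6 (read()): arr=[7 17 8 3 _] head=1 tail=4 count=3
After op 7 (write(20)): arr=[7 17 8 3 20] head=1 tail=0 count=4
After op 8 (peek()): arr=[7 17 8 3 20] head=1 tail=0 count=4
After op 9 (read()): arr=[7 17 8 3 20] head=2 tail=0 count=3
After op 10 (peek()): arr=[7 17 8 3 20] head=2 tail=0 count=3
After op 11 (write(9)): arr=[9 17 8 3 20] head=2 tail=1 count=4
After op 12 (write(5)): arr=[9 5 8 3 20] head=2 tail=2 count=5
After op 13 (write(12)): arr=[9 5 12 3 20] head=3 tail=3 count=5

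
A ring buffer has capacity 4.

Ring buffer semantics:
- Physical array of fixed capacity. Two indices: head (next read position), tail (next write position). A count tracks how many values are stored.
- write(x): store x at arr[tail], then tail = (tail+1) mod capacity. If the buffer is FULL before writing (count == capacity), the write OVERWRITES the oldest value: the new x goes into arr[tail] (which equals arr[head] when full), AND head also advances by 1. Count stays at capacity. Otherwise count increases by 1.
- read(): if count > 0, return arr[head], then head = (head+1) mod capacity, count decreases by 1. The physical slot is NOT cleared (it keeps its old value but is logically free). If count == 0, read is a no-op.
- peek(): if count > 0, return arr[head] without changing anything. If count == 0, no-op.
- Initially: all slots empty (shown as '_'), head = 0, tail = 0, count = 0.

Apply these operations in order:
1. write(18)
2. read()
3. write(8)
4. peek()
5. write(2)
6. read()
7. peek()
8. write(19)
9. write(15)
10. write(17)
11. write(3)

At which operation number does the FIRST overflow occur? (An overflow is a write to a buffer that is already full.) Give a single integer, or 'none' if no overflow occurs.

Answer: 11

Derivation:
After op 1 (write(18)): arr=[18 _ _ _] head=0 tail=1 count=1
After op 2 (read()): arr=[18 _ _ _] head=1 tail=1 count=0
After op 3 (write(8)): arr=[18 8 _ _] head=1 tail=2 count=1
After op 4 (peek()): arr=[18 8 _ _] head=1 tail=2 count=1
After op 5 (write(2)): arr=[18 8 2 _] head=1 tail=3 count=2
After op 6 (read()): arr=[18 8 2 _] head=2 tail=3 count=1
After op 7 (peek()): arr=[18 8 2 _] head=2 tail=3 count=1
After op 8 (write(19)): arr=[18 8 2 19] head=2 tail=0 count=2
After op 9 (write(15)): arr=[15 8 2 19] head=2 tail=1 count=3
After op 10 (write(17)): arr=[15 17 2 19] head=2 tail=2 count=4
After op 11 (write(3)): arr=[15 17 3 19] head=3 tail=3 count=4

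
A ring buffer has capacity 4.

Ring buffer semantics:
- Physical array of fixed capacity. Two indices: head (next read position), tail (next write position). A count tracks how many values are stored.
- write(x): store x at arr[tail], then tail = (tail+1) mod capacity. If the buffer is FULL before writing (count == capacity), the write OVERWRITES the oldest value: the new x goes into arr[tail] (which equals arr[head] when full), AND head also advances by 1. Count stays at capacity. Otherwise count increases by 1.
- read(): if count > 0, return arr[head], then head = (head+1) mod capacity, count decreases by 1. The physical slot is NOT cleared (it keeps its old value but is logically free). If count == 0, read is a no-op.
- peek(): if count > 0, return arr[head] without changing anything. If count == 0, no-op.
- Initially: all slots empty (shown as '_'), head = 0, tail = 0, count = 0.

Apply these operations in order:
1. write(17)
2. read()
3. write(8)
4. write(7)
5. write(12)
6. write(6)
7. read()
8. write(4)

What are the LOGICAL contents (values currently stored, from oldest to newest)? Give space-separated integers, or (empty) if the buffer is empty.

After op 1 (write(17)): arr=[17 _ _ _] head=0 tail=1 count=1
After op 2 (read()): arr=[17 _ _ _] head=1 tail=1 count=0
After op 3 (write(8)): arr=[17 8 _ _] head=1 tail=2 count=1
After op 4 (write(7)): arr=[17 8 7 _] head=1 tail=3 count=2
After op 5 (write(12)): arr=[17 8 7 12] head=1 tail=0 count=3
After op 6 (write(6)): arr=[6 8 7 12] head=1 tail=1 count=4
After op 7 (read()): arr=[6 8 7 12] head=2 tail=1 count=3
After op 8 (write(4)): arr=[6 4 7 12] head=2 tail=2 count=4

Answer: 7 12 6 4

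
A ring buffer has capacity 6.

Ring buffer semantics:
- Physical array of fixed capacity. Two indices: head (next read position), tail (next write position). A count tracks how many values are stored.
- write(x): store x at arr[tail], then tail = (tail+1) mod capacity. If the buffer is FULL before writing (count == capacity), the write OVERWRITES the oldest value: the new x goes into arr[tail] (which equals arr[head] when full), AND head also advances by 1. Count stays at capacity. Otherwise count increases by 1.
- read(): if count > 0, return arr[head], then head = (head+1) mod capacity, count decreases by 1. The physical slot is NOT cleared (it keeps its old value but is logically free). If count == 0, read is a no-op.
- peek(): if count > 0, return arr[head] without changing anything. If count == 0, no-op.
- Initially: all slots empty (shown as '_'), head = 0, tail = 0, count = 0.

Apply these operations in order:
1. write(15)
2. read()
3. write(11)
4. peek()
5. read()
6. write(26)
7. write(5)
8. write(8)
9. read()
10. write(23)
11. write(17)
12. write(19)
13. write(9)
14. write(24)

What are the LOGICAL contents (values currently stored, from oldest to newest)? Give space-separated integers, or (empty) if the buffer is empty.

After op 1 (write(15)): arr=[15 _ _ _ _ _] head=0 tail=1 count=1
After op 2 (read()): arr=[15 _ _ _ _ _] head=1 tail=1 count=0
After op 3 (write(11)): arr=[15 11 _ _ _ _] head=1 tail=2 count=1
After op 4 (peek()): arr=[15 11 _ _ _ _] head=1 tail=2 count=1
After op 5 (read()): arr=[15 11 _ _ _ _] head=2 tail=2 count=0
After op 6 (write(26)): arr=[15 11 26 _ _ _] head=2 tail=3 count=1
After op 7 (write(5)): arr=[15 11 26 5 _ _] head=2 tail=4 count=2
After op 8 (write(8)): arr=[15 11 26 5 8 _] head=2 tail=5 count=3
After op 9 (read()): arr=[15 11 26 5 8 _] head=3 tail=5 count=2
After op 10 (write(23)): arr=[15 11 26 5 8 23] head=3 tail=0 count=3
After op 11 (write(17)): arr=[17 11 26 5 8 23] head=3 tail=1 count=4
After op 12 (write(19)): arr=[17 19 26 5 8 23] head=3 tail=2 count=5
After op 13 (write(9)): arr=[17 19 9 5 8 23] head=3 tail=3 count=6
After op 14 (write(24)): arr=[17 19 9 24 8 23] head=4 tail=4 count=6

Answer: 8 23 17 19 9 24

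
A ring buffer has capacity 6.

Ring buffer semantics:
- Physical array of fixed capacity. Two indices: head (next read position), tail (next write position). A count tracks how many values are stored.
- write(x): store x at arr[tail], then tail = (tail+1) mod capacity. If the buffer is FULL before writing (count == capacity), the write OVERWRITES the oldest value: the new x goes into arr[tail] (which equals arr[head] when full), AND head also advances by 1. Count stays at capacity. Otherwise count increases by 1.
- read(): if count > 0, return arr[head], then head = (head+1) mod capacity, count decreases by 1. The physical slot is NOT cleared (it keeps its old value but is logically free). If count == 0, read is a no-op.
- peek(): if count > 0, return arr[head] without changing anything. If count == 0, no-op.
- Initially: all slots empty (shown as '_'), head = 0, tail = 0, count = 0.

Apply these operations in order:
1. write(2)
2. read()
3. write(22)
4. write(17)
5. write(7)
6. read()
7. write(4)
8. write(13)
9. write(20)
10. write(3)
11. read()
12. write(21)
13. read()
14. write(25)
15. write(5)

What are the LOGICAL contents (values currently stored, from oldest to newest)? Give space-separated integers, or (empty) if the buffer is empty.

After op 1 (write(2)): arr=[2 _ _ _ _ _] head=0 tail=1 count=1
After op 2 (read()): arr=[2 _ _ _ _ _] head=1 tail=1 count=0
After op 3 (write(22)): arr=[2 22 _ _ _ _] head=1 tail=2 count=1
After op 4 (write(17)): arr=[2 22 17 _ _ _] head=1 tail=3 count=2
After op 5 (write(7)): arr=[2 22 17 7 _ _] head=1 tail=4 count=3
After op 6 (read()): arr=[2 22 17 7 _ _] head=2 tail=4 count=2
After op 7 (write(4)): arr=[2 22 17 7 4 _] head=2 tail=5 count=3
After op 8 (write(13)): arr=[2 22 17 7 4 13] head=2 tail=0 count=4
After op 9 (write(20)): arr=[20 22 17 7 4 13] head=2 tail=1 count=5
After op 10 (write(3)): arr=[20 3 17 7 4 13] head=2 tail=2 count=6
After op 11 (read()): arr=[20 3 17 7 4 13] head=3 tail=2 count=5
After op 12 (write(21)): arr=[20 3 21 7 4 13] head=3 tail=3 count=6
After op 13 (read()): arr=[20 3 21 7 4 13] head=4 tail=3 count=5
After op 14 (write(25)): arr=[20 3 21 25 4 13] head=4 tail=4 count=6
After op 15 (write(5)): arr=[20 3 21 25 5 13] head=5 tail=5 count=6

Answer: 13 20 3 21 25 5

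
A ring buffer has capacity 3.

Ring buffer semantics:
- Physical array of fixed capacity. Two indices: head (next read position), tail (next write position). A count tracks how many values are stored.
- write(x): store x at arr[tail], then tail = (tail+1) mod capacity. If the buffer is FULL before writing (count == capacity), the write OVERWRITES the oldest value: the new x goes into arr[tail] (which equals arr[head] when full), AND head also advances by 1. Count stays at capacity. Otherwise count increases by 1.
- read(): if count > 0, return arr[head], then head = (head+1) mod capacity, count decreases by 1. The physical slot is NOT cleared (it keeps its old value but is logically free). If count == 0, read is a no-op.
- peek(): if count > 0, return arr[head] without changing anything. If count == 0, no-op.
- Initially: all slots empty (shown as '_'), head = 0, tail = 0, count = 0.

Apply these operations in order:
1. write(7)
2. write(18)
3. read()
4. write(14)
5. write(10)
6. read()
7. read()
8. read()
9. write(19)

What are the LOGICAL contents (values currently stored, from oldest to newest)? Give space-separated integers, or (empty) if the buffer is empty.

Answer: 19

Derivation:
After op 1 (write(7)): arr=[7 _ _] head=0 tail=1 count=1
After op 2 (write(18)): arr=[7 18 _] head=0 tail=2 count=2
After op 3 (read()): arr=[7 18 _] head=1 tail=2 count=1
After op 4 (write(14)): arr=[7 18 14] head=1 tail=0 count=2
After op 5 (write(10)): arr=[10 18 14] head=1 tail=1 count=3
After op 6 (read()): arr=[10 18 14] head=2 tail=1 count=2
After op 7 (read()): arr=[10 18 14] head=0 tail=1 count=1
After op 8 (read()): arr=[10 18 14] head=1 tail=1 count=0
After op 9 (write(19)): arr=[10 19 14] head=1 tail=2 count=1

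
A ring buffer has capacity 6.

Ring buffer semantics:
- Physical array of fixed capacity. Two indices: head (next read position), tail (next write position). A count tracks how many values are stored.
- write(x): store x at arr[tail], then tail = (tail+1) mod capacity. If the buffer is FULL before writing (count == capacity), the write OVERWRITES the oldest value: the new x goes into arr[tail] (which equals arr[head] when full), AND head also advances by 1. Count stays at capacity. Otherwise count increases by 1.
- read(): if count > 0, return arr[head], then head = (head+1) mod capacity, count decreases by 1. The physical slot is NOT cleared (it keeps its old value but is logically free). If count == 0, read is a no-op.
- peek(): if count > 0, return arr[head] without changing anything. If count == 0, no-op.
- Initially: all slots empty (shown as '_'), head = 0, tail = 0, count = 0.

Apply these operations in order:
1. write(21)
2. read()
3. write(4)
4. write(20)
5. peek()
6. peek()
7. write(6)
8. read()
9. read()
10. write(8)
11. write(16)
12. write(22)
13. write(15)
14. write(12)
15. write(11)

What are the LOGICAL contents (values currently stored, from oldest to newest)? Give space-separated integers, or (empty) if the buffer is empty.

After op 1 (write(21)): arr=[21 _ _ _ _ _] head=0 tail=1 count=1
After op 2 (read()): arr=[21 _ _ _ _ _] head=1 tail=1 count=0
After op 3 (write(4)): arr=[21 4 _ _ _ _] head=1 tail=2 count=1
After op 4 (write(20)): arr=[21 4 20 _ _ _] head=1 tail=3 count=2
After op 5 (peek()): arr=[21 4 20 _ _ _] head=1 tail=3 count=2
After op 6 (peek()): arr=[21 4 20 _ _ _] head=1 tail=3 count=2
After op 7 (write(6)): arr=[21 4 20 6 _ _] head=1 tail=4 count=3
After op 8 (read()): arr=[21 4 20 6 _ _] head=2 tail=4 count=2
After op 9 (read()): arr=[21 4 20 6 _ _] head=3 tail=4 count=1
After op 10 (write(8)): arr=[21 4 20 6 8 _] head=3 tail=5 count=2
After op 11 (write(16)): arr=[21 4 20 6 8 16] head=3 tail=0 count=3
After op 12 (write(22)): arr=[22 4 20 6 8 16] head=3 tail=1 count=4
After op 13 (write(15)): arr=[22 15 20 6 8 16] head=3 tail=2 count=5
After op 14 (write(12)): arr=[22 15 12 6 8 16] head=3 tail=3 count=6
After op 15 (write(11)): arr=[22 15 12 11 8 16] head=4 tail=4 count=6

Answer: 8 16 22 15 12 11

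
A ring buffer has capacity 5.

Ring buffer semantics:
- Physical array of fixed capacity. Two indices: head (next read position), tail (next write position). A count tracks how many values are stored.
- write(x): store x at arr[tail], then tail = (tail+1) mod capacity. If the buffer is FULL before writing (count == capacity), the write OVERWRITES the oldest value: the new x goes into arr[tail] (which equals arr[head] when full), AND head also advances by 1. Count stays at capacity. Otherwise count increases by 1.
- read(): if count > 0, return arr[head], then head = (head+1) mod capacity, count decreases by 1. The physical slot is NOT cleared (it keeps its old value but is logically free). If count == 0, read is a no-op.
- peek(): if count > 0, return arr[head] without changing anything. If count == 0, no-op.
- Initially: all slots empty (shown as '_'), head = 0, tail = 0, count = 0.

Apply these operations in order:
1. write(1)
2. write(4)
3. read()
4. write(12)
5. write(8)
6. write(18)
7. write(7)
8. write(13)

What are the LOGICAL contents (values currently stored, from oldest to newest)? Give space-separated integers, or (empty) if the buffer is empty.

After op 1 (write(1)): arr=[1 _ _ _ _] head=0 tail=1 count=1
After op 2 (write(4)): arr=[1 4 _ _ _] head=0 tail=2 count=2
After op 3 (read()): arr=[1 4 _ _ _] head=1 tail=2 count=1
After op 4 (write(12)): arr=[1 4 12 _ _] head=1 tail=3 count=2
After op 5 (write(8)): arr=[1 4 12 8 _] head=1 tail=4 count=3
After op 6 (write(18)): arr=[1 4 12 8 18] head=1 tail=0 count=4
After op 7 (write(7)): arr=[7 4 12 8 18] head=1 tail=1 count=5
After op 8 (write(13)): arr=[7 13 12 8 18] head=2 tail=2 count=5

Answer: 12 8 18 7 13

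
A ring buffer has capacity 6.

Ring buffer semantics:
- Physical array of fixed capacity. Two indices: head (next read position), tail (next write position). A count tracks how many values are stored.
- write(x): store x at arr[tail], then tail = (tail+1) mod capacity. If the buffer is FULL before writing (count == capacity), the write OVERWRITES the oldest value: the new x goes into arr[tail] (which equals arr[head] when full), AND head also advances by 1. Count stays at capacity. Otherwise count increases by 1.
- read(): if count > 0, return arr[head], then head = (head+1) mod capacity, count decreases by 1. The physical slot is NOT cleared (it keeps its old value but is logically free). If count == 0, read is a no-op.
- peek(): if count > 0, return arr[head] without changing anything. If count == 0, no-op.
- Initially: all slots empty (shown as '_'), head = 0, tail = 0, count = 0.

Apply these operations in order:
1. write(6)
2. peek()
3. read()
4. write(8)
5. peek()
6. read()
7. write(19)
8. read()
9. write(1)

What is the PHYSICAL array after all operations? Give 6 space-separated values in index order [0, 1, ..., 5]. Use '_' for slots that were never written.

After op 1 (write(6)): arr=[6 _ _ _ _ _] head=0 tail=1 count=1
After op 2 (peek()): arr=[6 _ _ _ _ _] head=0 tail=1 count=1
After op 3 (read()): arr=[6 _ _ _ _ _] head=1 tail=1 count=0
After op 4 (write(8)): arr=[6 8 _ _ _ _] head=1 tail=2 count=1
After op 5 (peek()): arr=[6 8 _ _ _ _] head=1 tail=2 count=1
After op 6 (read()): arr=[6 8 _ _ _ _] head=2 tail=2 count=0
After op 7 (write(19)): arr=[6 8 19 _ _ _] head=2 tail=3 count=1
After op 8 (read()): arr=[6 8 19 _ _ _] head=3 tail=3 count=0
After op 9 (write(1)): arr=[6 8 19 1 _ _] head=3 tail=4 count=1

Answer: 6 8 19 1 _ _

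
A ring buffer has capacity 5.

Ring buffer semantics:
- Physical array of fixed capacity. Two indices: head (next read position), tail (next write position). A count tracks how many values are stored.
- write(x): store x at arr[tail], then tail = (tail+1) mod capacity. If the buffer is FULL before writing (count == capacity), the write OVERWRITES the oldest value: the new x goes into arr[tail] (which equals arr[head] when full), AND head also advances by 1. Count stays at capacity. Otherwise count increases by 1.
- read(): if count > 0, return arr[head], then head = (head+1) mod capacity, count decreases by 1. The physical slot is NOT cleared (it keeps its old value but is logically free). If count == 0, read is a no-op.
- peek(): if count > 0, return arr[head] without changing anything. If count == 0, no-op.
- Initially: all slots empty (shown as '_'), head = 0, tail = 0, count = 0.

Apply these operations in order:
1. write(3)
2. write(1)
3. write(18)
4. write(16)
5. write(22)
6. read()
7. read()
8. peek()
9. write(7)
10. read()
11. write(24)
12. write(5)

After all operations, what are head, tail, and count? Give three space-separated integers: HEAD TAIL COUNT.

Answer: 3 3 5

Derivation:
After op 1 (write(3)): arr=[3 _ _ _ _] head=0 tail=1 count=1
After op 2 (write(1)): arr=[3 1 _ _ _] head=0 tail=2 count=2
After op 3 (write(18)): arr=[3 1 18 _ _] head=0 tail=3 count=3
After op 4 (write(16)): arr=[3 1 18 16 _] head=0 tail=4 count=4
After op 5 (write(22)): arr=[3 1 18 16 22] head=0 tail=0 count=5
After op 6 (read()): arr=[3 1 18 16 22] head=1 tail=0 count=4
After op 7 (read()): arr=[3 1 18 16 22] head=2 tail=0 count=3
After op 8 (peek()): arr=[3 1 18 16 22] head=2 tail=0 count=3
After op 9 (write(7)): arr=[7 1 18 16 22] head=2 tail=1 count=4
After op 10 (read()): arr=[7 1 18 16 22] head=3 tail=1 count=3
After op 11 (write(24)): arr=[7 24 18 16 22] head=3 tail=2 count=4
After op 12 (write(5)): arr=[7 24 5 16 22] head=3 tail=3 count=5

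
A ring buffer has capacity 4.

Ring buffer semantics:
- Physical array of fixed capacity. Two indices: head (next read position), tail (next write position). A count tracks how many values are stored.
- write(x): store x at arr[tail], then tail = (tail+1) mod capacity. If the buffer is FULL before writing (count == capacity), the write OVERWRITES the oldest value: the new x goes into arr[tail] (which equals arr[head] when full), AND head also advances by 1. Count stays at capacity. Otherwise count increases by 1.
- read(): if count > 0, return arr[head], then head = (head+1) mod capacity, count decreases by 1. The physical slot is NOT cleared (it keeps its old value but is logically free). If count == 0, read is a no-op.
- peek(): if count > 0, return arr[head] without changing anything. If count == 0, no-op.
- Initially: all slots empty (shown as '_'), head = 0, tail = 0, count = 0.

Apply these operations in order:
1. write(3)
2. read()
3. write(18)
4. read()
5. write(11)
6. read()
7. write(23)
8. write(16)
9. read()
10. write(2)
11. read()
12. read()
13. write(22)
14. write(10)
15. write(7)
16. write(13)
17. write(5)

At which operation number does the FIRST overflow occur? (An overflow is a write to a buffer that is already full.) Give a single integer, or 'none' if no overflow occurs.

After op 1 (write(3)): arr=[3 _ _ _] head=0 tail=1 count=1
After op 2 (read()): arr=[3 _ _ _] head=1 tail=1 count=0
After op 3 (write(18)): arr=[3 18 _ _] head=1 tail=2 count=1
After op 4 (read()): arr=[3 18 _ _] head=2 tail=2 count=0
After op 5 (write(11)): arr=[3 18 11 _] head=2 tail=3 count=1
After op 6 (read()): arr=[3 18 11 _] head=3 tail=3 count=0
After op 7 (write(23)): arr=[3 18 11 23] head=3 tail=0 count=1
After op 8 (write(16)): arr=[16 18 11 23] head=3 tail=1 count=2
After op 9 (read()): arr=[16 18 11 23] head=0 tail=1 count=1
After op 10 (write(2)): arr=[16 2 11 23] head=0 tail=2 count=2
After op 11 (read()): arr=[16 2 11 23] head=1 tail=2 count=1
After op 12 (read()): arr=[16 2 11 23] head=2 tail=2 count=0
After op 13 (write(22)): arr=[16 2 22 23] head=2 tail=3 count=1
After op 14 (write(10)): arr=[16 2 22 10] head=2 tail=0 count=2
After op 15 (write(7)): arr=[7 2 22 10] head=2 tail=1 count=3
After op 16 (write(13)): arr=[7 13 22 10] head=2 tail=2 count=4
After op 17 (write(5)): arr=[7 13 5 10] head=3 tail=3 count=4

Answer: 17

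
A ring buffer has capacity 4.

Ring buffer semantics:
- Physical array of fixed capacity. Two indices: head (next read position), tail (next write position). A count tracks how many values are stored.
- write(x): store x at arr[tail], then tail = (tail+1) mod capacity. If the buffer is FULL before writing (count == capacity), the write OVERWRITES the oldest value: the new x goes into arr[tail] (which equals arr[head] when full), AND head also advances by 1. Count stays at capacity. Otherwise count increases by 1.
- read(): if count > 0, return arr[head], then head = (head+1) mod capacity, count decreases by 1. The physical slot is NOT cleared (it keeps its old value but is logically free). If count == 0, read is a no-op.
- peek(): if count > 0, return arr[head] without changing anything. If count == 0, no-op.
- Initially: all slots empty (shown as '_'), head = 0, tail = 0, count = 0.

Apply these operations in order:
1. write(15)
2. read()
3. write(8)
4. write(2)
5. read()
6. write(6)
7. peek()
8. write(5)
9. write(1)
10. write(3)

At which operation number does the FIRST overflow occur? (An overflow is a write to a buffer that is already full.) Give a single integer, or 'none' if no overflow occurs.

Answer: 10

Derivation:
After op 1 (write(15)): arr=[15 _ _ _] head=0 tail=1 count=1
After op 2 (read()): arr=[15 _ _ _] head=1 tail=1 count=0
After op 3 (write(8)): arr=[15 8 _ _] head=1 tail=2 count=1
After op 4 (write(2)): arr=[15 8 2 _] head=1 tail=3 count=2
After op 5 (read()): arr=[15 8 2 _] head=2 tail=3 count=1
After op 6 (write(6)): arr=[15 8 2 6] head=2 tail=0 count=2
After op 7 (peek()): arr=[15 8 2 6] head=2 tail=0 count=2
After op 8 (write(5)): arr=[5 8 2 6] head=2 tail=1 count=3
After op 9 (write(1)): arr=[5 1 2 6] head=2 tail=2 count=4
After op 10 (write(3)): arr=[5 1 3 6] head=3 tail=3 count=4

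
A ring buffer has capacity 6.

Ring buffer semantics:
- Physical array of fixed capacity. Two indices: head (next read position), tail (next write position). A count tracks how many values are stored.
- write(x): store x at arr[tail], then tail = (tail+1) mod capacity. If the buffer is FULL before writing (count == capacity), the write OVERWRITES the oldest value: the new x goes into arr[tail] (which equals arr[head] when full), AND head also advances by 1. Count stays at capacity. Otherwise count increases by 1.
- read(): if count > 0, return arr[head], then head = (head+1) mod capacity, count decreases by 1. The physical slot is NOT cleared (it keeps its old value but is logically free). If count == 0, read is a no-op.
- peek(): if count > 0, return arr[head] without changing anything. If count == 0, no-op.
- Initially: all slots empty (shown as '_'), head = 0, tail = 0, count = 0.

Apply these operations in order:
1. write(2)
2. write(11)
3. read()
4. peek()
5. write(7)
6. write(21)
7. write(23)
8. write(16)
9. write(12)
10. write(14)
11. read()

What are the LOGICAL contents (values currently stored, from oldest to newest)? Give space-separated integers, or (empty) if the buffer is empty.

Answer: 21 23 16 12 14

Derivation:
After op 1 (write(2)): arr=[2 _ _ _ _ _] head=0 tail=1 count=1
After op 2 (write(11)): arr=[2 11 _ _ _ _] head=0 tail=2 count=2
After op 3 (read()): arr=[2 11 _ _ _ _] head=1 tail=2 count=1
After op 4 (peek()): arr=[2 11 _ _ _ _] head=1 tail=2 count=1
After op 5 (write(7)): arr=[2 11 7 _ _ _] head=1 tail=3 count=2
After op 6 (write(21)): arr=[2 11 7 21 _ _] head=1 tail=4 count=3
After op 7 (write(23)): arr=[2 11 7 21 23 _] head=1 tail=5 count=4
After op 8 (write(16)): arr=[2 11 7 21 23 16] head=1 tail=0 count=5
After op 9 (write(12)): arr=[12 11 7 21 23 16] head=1 tail=1 count=6
After op 10 (write(14)): arr=[12 14 7 21 23 16] head=2 tail=2 count=6
After op 11 (read()): arr=[12 14 7 21 23 16] head=3 tail=2 count=5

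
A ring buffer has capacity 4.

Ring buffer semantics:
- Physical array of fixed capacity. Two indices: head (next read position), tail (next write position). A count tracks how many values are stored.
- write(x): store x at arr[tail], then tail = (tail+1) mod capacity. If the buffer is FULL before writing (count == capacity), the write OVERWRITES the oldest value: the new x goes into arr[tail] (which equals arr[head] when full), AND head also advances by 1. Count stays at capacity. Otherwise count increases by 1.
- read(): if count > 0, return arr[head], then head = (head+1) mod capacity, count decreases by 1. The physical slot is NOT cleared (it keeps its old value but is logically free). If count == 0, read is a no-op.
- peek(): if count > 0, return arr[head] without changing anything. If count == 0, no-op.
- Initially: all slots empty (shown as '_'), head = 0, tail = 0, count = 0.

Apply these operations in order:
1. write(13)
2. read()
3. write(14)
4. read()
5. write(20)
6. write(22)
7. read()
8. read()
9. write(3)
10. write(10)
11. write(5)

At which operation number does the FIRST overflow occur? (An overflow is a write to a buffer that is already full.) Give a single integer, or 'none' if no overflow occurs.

Answer: none

Derivation:
After op 1 (write(13)): arr=[13 _ _ _] head=0 tail=1 count=1
After op 2 (read()): arr=[13 _ _ _] head=1 tail=1 count=0
After op 3 (write(14)): arr=[13 14 _ _] head=1 tail=2 count=1
After op 4 (read()): arr=[13 14 _ _] head=2 tail=2 count=0
After op 5 (write(20)): arr=[13 14 20 _] head=2 tail=3 count=1
After op 6 (write(22)): arr=[13 14 20 22] head=2 tail=0 count=2
After op 7 (read()): arr=[13 14 20 22] head=3 tail=0 count=1
After op 8 (read()): arr=[13 14 20 22] head=0 tail=0 count=0
After op 9 (write(3)): arr=[3 14 20 22] head=0 tail=1 count=1
After op 10 (write(10)): arr=[3 10 20 22] head=0 tail=2 count=2
After op 11 (write(5)): arr=[3 10 5 22] head=0 tail=3 count=3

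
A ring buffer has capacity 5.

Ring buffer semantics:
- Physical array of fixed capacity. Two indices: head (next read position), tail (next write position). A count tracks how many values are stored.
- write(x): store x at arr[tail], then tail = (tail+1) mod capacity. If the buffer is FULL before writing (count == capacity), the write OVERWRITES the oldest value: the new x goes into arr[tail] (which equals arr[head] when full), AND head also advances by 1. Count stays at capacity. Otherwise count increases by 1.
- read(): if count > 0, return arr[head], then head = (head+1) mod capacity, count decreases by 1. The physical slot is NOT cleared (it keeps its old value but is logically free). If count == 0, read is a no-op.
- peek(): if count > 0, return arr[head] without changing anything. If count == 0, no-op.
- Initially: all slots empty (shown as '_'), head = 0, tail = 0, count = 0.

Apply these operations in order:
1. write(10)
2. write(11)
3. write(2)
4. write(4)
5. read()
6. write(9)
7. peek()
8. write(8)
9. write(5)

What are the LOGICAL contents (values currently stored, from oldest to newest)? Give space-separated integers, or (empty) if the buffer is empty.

After op 1 (write(10)): arr=[10 _ _ _ _] head=0 tail=1 count=1
After op 2 (write(11)): arr=[10 11 _ _ _] head=0 tail=2 count=2
After op 3 (write(2)): arr=[10 11 2 _ _] head=0 tail=3 count=3
After op 4 (write(4)): arr=[10 11 2 4 _] head=0 tail=4 count=4
After op 5 (read()): arr=[10 11 2 4 _] head=1 tail=4 count=3
After op 6 (write(9)): arr=[10 11 2 4 9] head=1 tail=0 count=4
After op 7 (peek()): arr=[10 11 2 4 9] head=1 tail=0 count=4
After op 8 (write(8)): arr=[8 11 2 4 9] head=1 tail=1 count=5
After op 9 (write(5)): arr=[8 5 2 4 9] head=2 tail=2 count=5

Answer: 2 4 9 8 5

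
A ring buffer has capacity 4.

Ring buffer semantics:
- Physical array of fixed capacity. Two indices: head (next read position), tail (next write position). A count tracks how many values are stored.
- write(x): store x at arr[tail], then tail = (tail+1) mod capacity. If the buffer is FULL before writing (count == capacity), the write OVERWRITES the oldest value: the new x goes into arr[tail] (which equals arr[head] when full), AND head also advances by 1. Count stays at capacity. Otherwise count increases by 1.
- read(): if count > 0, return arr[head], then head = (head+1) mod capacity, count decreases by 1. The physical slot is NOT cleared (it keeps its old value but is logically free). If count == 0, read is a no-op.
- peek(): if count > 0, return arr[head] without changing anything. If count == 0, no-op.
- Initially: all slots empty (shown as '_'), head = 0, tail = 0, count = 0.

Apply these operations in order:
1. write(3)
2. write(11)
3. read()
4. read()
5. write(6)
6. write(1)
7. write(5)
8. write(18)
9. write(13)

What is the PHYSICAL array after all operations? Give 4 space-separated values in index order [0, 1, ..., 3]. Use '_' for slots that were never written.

After op 1 (write(3)): arr=[3 _ _ _] head=0 tail=1 count=1
After op 2 (write(11)): arr=[3 11 _ _] head=0 tail=2 count=2
After op 3 (read()): arr=[3 11 _ _] head=1 tail=2 count=1
After op 4 (read()): arr=[3 11 _ _] head=2 tail=2 count=0
After op 5 (write(6)): arr=[3 11 6 _] head=2 tail=3 count=1
After op 6 (write(1)): arr=[3 11 6 1] head=2 tail=0 count=2
After op 7 (write(5)): arr=[5 11 6 1] head=2 tail=1 count=3
After op 8 (write(18)): arr=[5 18 6 1] head=2 tail=2 count=4
After op 9 (write(13)): arr=[5 18 13 1] head=3 tail=3 count=4

Answer: 5 18 13 1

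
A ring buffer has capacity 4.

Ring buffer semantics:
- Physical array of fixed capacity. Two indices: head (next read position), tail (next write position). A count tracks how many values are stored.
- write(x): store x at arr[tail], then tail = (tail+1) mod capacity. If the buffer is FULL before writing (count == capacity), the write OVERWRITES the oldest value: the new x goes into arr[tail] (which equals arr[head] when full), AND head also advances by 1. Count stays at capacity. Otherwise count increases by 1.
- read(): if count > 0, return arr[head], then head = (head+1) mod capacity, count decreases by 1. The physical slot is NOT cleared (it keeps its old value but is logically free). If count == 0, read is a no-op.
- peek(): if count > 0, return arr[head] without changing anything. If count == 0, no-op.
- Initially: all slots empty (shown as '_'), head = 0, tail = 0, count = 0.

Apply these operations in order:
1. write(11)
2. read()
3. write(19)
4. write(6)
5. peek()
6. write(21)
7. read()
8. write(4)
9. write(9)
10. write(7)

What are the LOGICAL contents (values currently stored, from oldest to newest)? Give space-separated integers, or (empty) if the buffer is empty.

After op 1 (write(11)): arr=[11 _ _ _] head=0 tail=1 count=1
After op 2 (read()): arr=[11 _ _ _] head=1 tail=1 count=0
After op 3 (write(19)): arr=[11 19 _ _] head=1 tail=2 count=1
After op 4 (write(6)): arr=[11 19 6 _] head=1 tail=3 count=2
After op 5 (peek()): arr=[11 19 6 _] head=1 tail=3 count=2
After op 6 (write(21)): arr=[11 19 6 21] head=1 tail=0 count=3
After op 7 (read()): arr=[11 19 6 21] head=2 tail=0 count=2
After op 8 (write(4)): arr=[4 19 6 21] head=2 tail=1 count=3
After op 9 (write(9)): arr=[4 9 6 21] head=2 tail=2 count=4
After op 10 (write(7)): arr=[4 9 7 21] head=3 tail=3 count=4

Answer: 21 4 9 7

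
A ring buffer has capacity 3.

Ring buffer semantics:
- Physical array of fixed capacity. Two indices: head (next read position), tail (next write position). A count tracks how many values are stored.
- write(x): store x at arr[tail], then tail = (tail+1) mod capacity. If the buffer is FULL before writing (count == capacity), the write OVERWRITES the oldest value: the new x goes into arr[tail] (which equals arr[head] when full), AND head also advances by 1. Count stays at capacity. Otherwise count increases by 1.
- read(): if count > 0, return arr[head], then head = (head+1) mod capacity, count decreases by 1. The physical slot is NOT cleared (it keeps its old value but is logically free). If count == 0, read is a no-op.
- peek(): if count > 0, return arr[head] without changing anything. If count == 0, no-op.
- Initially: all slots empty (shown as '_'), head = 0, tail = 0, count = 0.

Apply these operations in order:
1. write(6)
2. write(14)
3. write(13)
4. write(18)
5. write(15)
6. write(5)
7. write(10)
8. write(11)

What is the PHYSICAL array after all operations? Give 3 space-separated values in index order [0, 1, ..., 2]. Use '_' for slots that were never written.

Answer: 10 11 5

Derivation:
After op 1 (write(6)): arr=[6 _ _] head=0 tail=1 count=1
After op 2 (write(14)): arr=[6 14 _] head=0 tail=2 count=2
After op 3 (write(13)): arr=[6 14 13] head=0 tail=0 count=3
After op 4 (write(18)): arr=[18 14 13] head=1 tail=1 count=3
After op 5 (write(15)): arr=[18 15 13] head=2 tail=2 count=3
After op 6 (write(5)): arr=[18 15 5] head=0 tail=0 count=3
After op 7 (write(10)): arr=[10 15 5] head=1 tail=1 count=3
After op 8 (write(11)): arr=[10 11 5] head=2 tail=2 count=3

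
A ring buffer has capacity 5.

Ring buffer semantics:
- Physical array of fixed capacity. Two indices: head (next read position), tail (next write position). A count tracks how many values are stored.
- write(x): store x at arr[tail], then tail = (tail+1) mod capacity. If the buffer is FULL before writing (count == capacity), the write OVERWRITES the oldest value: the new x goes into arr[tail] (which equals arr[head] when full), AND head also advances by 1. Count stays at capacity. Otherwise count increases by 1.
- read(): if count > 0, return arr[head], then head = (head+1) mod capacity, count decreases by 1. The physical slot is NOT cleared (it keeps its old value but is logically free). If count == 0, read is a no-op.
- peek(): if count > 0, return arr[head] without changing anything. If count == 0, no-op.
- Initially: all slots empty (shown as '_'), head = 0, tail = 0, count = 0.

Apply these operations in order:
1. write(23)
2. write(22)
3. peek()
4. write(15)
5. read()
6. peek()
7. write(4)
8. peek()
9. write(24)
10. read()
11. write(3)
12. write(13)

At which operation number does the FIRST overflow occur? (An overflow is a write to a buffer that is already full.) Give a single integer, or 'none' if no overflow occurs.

After op 1 (write(23)): arr=[23 _ _ _ _] head=0 tail=1 count=1
After op 2 (write(22)): arr=[23 22 _ _ _] head=0 tail=2 count=2
After op 3 (peek()): arr=[23 22 _ _ _] head=0 tail=2 count=2
After op 4 (write(15)): arr=[23 22 15 _ _] head=0 tail=3 count=3
After op 5 (read()): arr=[23 22 15 _ _] head=1 tail=3 count=2
After op 6 (peek()): arr=[23 22 15 _ _] head=1 tail=3 count=2
After op 7 (write(4)): arr=[23 22 15 4 _] head=1 tail=4 count=3
After op 8 (peek()): arr=[23 22 15 4 _] head=1 tail=4 count=3
After op 9 (write(24)): arr=[23 22 15 4 24] head=1 tail=0 count=4
After op 10 (read()): arr=[23 22 15 4 24] head=2 tail=0 count=3
After op 11 (write(3)): arr=[3 22 15 4 24] head=2 tail=1 count=4
After op 12 (write(13)): arr=[3 13 15 4 24] head=2 tail=2 count=5

Answer: none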